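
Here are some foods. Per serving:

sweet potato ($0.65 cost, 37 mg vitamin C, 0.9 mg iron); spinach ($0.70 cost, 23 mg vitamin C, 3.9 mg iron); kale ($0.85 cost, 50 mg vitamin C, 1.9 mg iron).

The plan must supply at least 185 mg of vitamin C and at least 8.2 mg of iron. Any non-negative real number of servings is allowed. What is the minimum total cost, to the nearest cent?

$3.26

This is a tiny linear program; its minimum lies at a vertex of the feasible set. List the vertices and price them.
sweet potato only: max(185/37, 8.2/0.9) = 9.111 servings → $5.92.
spinach only: max(185/23, 8.2/3.9) = 8.043 servings → $5.63.
kale only: max(185/50, 8.2/1.9) = 4.316 servings → $3.67.
sweet potato + spinach with both tight: 4.311 servings and 1.108 servings → $3.58.
sweet potato + kale with both targets exact would need a negative amount; discard.
spinach + kale with both tight: 0.3866 servings and 3.522 servings → $3.26.
So the least-cost plan costs $3.26.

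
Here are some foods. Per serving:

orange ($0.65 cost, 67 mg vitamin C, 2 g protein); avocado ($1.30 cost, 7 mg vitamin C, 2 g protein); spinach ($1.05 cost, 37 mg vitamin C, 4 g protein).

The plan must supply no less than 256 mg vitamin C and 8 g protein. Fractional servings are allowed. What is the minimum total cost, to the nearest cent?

$2.57

The cheapest plan sits at a corner of the feasible region — with two constraints it uses at most two foods.
orange only: max(256/67, 8/2) = 4 servings → $2.60.
avocado only: max(256/7, 8/2) = 36.57 servings → $47.54.
spinach only: max(256/37, 8/4) = 6.919 servings → $7.26.
orange + avocado with both tight: 3.8 servings and 0.2 servings → $2.73.
orange + spinach with both tight: 3.753 servings and 0.1237 servings → $2.57.
avocado + spinach with both targets exact would need a negative amount; discard.
So the least-cost plan costs $2.57.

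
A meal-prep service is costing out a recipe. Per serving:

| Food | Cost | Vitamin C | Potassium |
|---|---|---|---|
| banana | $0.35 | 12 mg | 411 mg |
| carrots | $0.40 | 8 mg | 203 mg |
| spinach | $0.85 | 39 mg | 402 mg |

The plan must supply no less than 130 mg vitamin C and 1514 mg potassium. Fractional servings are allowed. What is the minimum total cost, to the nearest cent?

$2.89

banana only: max(130/12, 1514/411) = 10.83 servings → $3.79.
carrots only: max(130/8, 1514/203) = 16.25 servings → $6.50.
spinach only: max(130/39, 1514/402) = 3.766 servings → $3.20.
banana + carrots: intersection lies outside the first quadrant.
banana + spinach with both tight: 0.6056 servings and 3.147 servings → $2.89.
carrots + spinach with both tight: 1.444 servings and 3.037 servings → $3.16.
The minimum over all feasible corners is $2.89.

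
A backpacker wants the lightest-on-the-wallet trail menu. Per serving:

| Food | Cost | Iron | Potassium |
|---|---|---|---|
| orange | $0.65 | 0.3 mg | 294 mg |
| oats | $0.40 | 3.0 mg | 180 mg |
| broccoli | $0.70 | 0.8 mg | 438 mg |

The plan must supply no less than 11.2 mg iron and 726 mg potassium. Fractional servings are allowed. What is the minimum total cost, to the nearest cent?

$1.58

A basic optimal solution has at most two foods positive. Try each food alone and each pair with both targets met exactly.
orange only: max(11.2/0.3, 726/294) = 37.33 servings → $24.27.
oats only: max(11.2/3.0, 726/180) = 4.033 servings → $1.61.
broccoli only: max(11.2/0.8, 726/438) = 14 servings → $9.80.
orange + oats with both tight: 0.1957 servings and 3.714 servings → $1.61.
orange + broccoli: intersection lies outside the first quadrant.
oats + broccoli with both tight: 3.696 servings and 0.1385 servings → $1.58.
So the least-cost plan costs $1.58.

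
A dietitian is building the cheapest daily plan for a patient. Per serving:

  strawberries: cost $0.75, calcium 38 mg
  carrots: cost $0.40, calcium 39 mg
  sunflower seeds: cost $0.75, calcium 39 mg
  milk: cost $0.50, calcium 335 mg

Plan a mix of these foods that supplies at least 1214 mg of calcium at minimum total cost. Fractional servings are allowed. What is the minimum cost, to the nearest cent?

Cost per mg of calcium: milk $0.0015, carrots $0.0103, sunflower seeds $0.0192, strawberries $0.0197.
With no serving limits, use only milk: 1214 mg / 335 mg = 3.624 servings × $0.50 = $1.81.

$1.81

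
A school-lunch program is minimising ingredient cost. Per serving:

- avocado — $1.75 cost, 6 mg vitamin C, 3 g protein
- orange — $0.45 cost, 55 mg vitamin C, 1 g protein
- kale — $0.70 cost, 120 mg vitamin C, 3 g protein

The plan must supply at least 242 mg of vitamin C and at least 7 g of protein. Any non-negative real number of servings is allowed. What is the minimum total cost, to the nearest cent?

For a min-cost LP with two ≥-constraints, a basic feasible solution has at most two positive variables.
avocado only: max(242/6, 7/3) = 40.33 servings → $70.58.
orange only: max(242/55, 7/1) = 7 servings → $3.15.
kale only: max(242/120, 7/3) = 2.333 servings → $1.63.
avocado + orange with both tight: 0.8994 servings and 4.302 servings → $3.51.
avocado + kale with both tight: 0.3333 servings and 2 servings → $1.98.
orange + kale: intersection lies outside the first quadrant.
So the least-cost plan costs $1.63.

$1.63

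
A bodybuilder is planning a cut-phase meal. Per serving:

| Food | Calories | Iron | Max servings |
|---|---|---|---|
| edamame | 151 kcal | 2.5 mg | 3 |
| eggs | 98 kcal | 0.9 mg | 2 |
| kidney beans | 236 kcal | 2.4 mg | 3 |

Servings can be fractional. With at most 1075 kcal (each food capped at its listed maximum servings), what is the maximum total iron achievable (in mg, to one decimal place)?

13.8 mg

Iron per kcal: edamame 0.01656, kidney beans 0.01017, eggs 0.009184.
Take 3 servings of edamame: uses 453 kcal, +7.5 mg iron (running total 7.5 mg).
Take 2.636 servings of kidney beans: uses 622 kcal, +6.3 mg iron (running total 13.8 mg).
Filling greedily by iron-per-kcal is optimal for one linear limit, giving 13.8 mg.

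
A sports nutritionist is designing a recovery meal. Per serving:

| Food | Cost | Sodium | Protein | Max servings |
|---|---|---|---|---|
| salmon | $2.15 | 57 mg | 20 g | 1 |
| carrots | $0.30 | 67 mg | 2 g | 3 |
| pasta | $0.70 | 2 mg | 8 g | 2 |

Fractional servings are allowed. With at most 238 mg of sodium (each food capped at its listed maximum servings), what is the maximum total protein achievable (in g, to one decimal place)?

41.3 g

Protein per mg sodium: pasta 4, salmon 0.3509, carrots 0.02985.
Take 2 servings of pasta: uses 4 mg sodium, +16.0 g protein (running total 16.0 g).
Take 1 serving of salmon: uses 57 mg sodium, +20.0 g protein (running total 36.0 g).
Take 2.642 servings of carrots: uses 177 mg sodium, +5.3 g protein (running total 41.3 g).
Filling greedily by protein-per-mg sodium is optimal for one linear limit, giving 41.3 g.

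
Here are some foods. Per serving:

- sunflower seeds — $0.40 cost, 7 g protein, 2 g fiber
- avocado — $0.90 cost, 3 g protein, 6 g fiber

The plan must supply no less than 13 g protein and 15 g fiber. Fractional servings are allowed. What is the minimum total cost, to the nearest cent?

This is a tiny linear program; its minimum lies at a vertex of the feasible set. List the vertices and price them.
sunflower seeds only: max(13/7, 15/2) = 7.5 servings → $3.00.
avocado only: max(13/3, 15/6) = 4.333 servings → $3.90.
sunflower seeds + avocado with both tight: 0.9167 servings and 2.194 servings → $2.34.
Cheapest feasible corner: $2.34.

$2.34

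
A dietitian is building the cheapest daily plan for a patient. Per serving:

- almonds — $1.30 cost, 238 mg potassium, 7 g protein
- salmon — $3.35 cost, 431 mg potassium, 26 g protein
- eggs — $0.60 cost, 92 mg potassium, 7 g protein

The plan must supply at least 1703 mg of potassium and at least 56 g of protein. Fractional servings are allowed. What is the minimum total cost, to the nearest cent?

$9.44

almonds only: max(1703/238, 56/7) = 8 servings → $10.40.
salmon only: max(1703/431, 56/26) = 3.951 servings → $13.24.
eggs only: max(1703/92, 56/7) = 18.51 servings → $11.11.
almonds + salmon with both tight: 6.352 servings and 0.4437 servings → $9.74.
almonds + eggs with both tight: 6.623 servings and 1.377 servings → $9.44.
salmon + eggs: the both-tight solution has a negative serving — not a feasible corner.
So the least-cost plan costs $9.44.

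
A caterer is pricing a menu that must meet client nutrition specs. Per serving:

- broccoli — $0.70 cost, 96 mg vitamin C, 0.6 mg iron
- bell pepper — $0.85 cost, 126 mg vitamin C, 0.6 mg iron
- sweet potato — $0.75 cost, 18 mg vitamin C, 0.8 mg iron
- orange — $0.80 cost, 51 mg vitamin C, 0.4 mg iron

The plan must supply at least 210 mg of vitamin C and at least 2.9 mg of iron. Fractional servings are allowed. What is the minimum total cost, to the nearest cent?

$2.96

An LP optimum is at a vertex; with two nutrient constraints at most two foods are used. Check each candidate.
broccoli only: max(210/96, 2.9/0.6) = 4.833 servings → $3.38.
bell pepper only: max(210/126, 2.9/0.6) = 4.833 servings → $4.11.
sweet potato only: max(210/18, 2.9/0.8) = 11.67 servings → $8.75.
orange only: max(210/51, 2.9/0.4) = 7.25 servings → $5.80.
broccoli + bell pepper: intersection lies outside the first quadrant.
broccoli + sweet potato with both tight: 1.755 servings and 2.309 servings → $2.96.
broccoli + orange: the both-tight solution has a negative serving — not a feasible corner.
bell pepper + sweet potato with both tight: 1.287 servings and 2.66 servings → $3.09.
bell pepper + orange: intersection lies outside the first quadrant.
sweet potato + orange with both tight: 1.902 servings and 3.446 servings → $4.18.
The minimum over all feasible corners is $2.96.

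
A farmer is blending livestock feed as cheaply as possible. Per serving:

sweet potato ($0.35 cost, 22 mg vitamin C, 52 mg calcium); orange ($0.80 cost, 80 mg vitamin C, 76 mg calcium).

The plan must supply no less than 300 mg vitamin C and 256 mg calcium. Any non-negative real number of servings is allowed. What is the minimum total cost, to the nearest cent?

Two binding constraints pin down two serving amounts, so the optimal mix uses at most two foods. The candidates are each food alone (scaled to the tighter of vitamin C/calcium) and each pair with both constraints tight.
sweet potato only: max(300/22, 256/52) = 13.64 servings → $4.77.
orange only: max(300/80, 256/76) = 3.75 servings → $3.00.
sweet potato + orange: the both-tight solution has a negative serving — not a feasible corner.
The minimum over all feasible corners is $3.00.

$3.00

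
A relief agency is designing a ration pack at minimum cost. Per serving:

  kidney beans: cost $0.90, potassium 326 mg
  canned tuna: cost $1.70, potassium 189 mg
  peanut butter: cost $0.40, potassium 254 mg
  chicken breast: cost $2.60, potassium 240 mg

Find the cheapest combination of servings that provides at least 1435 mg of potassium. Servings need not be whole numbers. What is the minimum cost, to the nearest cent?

$2.26

Cost per mg of potassium: peanut butter $0.0016, kidney beans $0.0028, canned tuna $0.0090, chicken breast $0.0108.
With no serving limits, use only peanut butter: 1435 mg / 254 mg = 5.65 servings × $0.40 = $2.26.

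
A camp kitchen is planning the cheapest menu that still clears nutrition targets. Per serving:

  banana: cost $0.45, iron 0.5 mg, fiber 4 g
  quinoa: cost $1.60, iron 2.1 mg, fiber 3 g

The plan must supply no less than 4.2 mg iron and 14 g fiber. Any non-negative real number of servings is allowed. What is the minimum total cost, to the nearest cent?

For a min-cost LP with two ≥-constraints, a basic feasible solution has at most two positive variables.
banana only: max(4.2/0.5, 14/4) = 8.4 servings → $3.78.
quinoa only: max(4.2/2.1, 14/3) = 4.667 servings → $7.47.
banana + quinoa with both tight: 2.435 servings and 1.42 servings → $3.37.
The minimum over all feasible corners is $3.37.

$3.37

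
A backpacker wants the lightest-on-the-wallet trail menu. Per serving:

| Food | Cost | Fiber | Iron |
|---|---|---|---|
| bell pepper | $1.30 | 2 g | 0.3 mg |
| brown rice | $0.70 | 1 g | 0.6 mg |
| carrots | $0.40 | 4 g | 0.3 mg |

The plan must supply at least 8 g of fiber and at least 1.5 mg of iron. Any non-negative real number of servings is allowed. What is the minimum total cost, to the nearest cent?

$1.83

At the optimum either one food covers both requirements or two foods hit both targets exactly; no other combination can be cheaper.
bell pepper only: max(8/2, 1.5/0.3) = 5 servings → $6.50.
brown rice only: max(8/1, 1.5/0.6) = 8 servings → $5.60.
carrots only: max(8/4, 1.5/0.3) = 5 servings → $2.00.
bell pepper + brown rice with both tight: 3.667 servings and 0.6667 servings → $5.23.
bell pepper + carrots: the both-tight solution has a negative serving — not a feasible corner.
brown rice + carrots with both tight: 1.714 servings and 1.571 servings → $1.83.
Cheapest feasible corner: $1.83.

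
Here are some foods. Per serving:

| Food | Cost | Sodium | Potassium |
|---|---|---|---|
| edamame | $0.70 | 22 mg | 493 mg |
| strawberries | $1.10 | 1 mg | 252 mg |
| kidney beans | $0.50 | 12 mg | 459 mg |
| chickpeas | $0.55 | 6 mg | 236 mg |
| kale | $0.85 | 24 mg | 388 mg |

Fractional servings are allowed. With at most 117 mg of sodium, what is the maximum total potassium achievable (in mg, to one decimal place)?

Potassium per mg sodium: strawberries 252, chickpeas 39.33, kidney beans 38.25, edamame 22.41, kale 16.17.
With no serving limits, spend the whole sodium allowance on strawberries: 117 mg / 1 mg × 252 mg = 29484.0 mg.

29484.0 mg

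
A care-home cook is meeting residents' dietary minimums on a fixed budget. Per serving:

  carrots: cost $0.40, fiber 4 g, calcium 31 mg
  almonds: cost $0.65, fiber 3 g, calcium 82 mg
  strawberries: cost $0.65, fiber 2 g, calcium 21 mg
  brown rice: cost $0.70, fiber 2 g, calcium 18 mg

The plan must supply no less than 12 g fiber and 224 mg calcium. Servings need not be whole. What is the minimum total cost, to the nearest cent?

$1.98

This is a tiny linear program; its minimum lies at a vertex of the feasible set. List the vertices and price them.
carrots only: max(12/4, 224/31) = 7.226 servings → $2.89.
almonds only: max(12/3, 224/82) = 4 servings → $2.60.
strawberries only: max(12/2, 224/21) = 10.67 servings → $6.93.
brown rice only: max(12/2, 224/18) = 12.44 servings → $8.71.
carrots + almonds with both tight: 1.328 servings and 2.23 servings → $1.98.
carrots + strawberries: intersection lies outside the first quadrant.
carrots + brown rice with both targets exact would need a negative amount; discard.
almonds + strawberries with both tight: 1.941 servings and 3.089 servings → $3.27.
almonds + brown rice with both tight: 2.109 servings and 2.836 servings → $3.36.
strawberries + brown rice: the both-tight solution has a negative serving — not a feasible corner.
The minimum over all feasible corners is $1.98.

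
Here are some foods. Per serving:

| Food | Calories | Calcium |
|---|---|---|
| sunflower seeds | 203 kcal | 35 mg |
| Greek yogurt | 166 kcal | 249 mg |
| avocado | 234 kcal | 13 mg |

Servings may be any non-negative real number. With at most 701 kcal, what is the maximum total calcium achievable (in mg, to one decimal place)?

1051.5 mg

Calcium per kcal: Greek yogurt 1.5, sunflower seeds 0.1724, avocado 0.05556.
With no serving limits, spend the whole calories allowance on Greek yogurt: 701 kcal / 166 kcal × 249 mg = 1051.5 mg.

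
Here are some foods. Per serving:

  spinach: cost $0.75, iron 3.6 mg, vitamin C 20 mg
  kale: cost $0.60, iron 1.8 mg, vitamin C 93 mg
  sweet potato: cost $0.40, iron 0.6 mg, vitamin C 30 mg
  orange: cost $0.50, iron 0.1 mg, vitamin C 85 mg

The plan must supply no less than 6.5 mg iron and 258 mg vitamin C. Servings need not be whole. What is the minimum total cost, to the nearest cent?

$1.96

The cheapest plan sits at a corner of the feasible region — with two constraints it uses at most two foods.
spinach only: max(6.5/3.6, 258/20) = 12.9 servings → $9.68.
kale only: max(6.5/1.8, 258/93) = 3.611 servings → $2.17.
sweet potato only: max(6.5/0.6, 258/30) = 10.83 servings → $4.33.
orange only: max(6.5/0.1, 258/85) = 65 servings → $32.50.
spinach + kale with both tight: 0.4689 servings and 2.673 servings → $1.96.
spinach + sweet potato with both tight: 0.4188 servings and 8.321 servings → $3.64.
spinach + orange with both tight: 1.733 servings and 2.628 servings → $2.61.
kale + sweet potato: the both-tight solution has a negative serving — not a feasible corner.
kale + orange with both targets exact would need a negative amount; discard.
sweet potato + orange: the both-tight solution has a negative serving — not a feasible corner.
Cheapest feasible corner: $1.96.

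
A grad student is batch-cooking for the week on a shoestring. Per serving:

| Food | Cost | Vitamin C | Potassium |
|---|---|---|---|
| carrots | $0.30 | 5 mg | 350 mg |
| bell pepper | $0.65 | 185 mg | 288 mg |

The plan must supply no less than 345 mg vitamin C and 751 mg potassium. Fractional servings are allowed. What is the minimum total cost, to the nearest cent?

$1.39

With two linear requirements the optimum uses one or two foods; enumerate the corners.
carrots only: max(345/5, 751/350) = 69 servings → $20.70.
bell pepper only: max(345/185, 751/288) = 2.608 servings → $1.69.
carrots + bell pepper with both tight: 0.6251 servings and 1.848 servings → $1.39.
The minimum over all feasible corners is $1.39.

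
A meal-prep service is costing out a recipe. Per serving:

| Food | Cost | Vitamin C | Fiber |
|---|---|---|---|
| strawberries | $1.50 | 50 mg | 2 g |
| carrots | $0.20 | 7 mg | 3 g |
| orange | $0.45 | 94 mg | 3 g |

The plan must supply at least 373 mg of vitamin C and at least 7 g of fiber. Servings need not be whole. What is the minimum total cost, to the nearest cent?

An LP optimum is at a vertex; with two nutrient constraints at most two foods are used. Check each candidate.
strawberries only: max(373/50, 7/2) = 7.46 servings → $11.19.
carrots only: max(373/7, 7/3) = 53.29 servings → $10.66.
orange only: max(373/94, 7/3) = 3.968 servings → $1.79.
strawberries + carrots: the both-tight solution has a negative serving — not a feasible corner.
strawberries + orange: the both-tight solution has a negative serving — not a feasible corner.
carrots + orange: the both-tight solution has a negative serving — not a feasible corner.
So the least-cost plan costs $1.79.

$1.79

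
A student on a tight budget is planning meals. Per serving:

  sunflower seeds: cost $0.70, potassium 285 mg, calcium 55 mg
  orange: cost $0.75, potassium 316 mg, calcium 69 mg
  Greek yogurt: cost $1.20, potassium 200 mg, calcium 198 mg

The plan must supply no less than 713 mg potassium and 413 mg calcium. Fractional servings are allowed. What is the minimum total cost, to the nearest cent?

Check every corner: each single food scaled to meet both minima, and each pair solved so both constraints bind.
sunflower seeds only: max(713/285, 413/55) = 7.509 servings → $5.26.
orange only: max(713/316, 413/69) = 5.986 servings → $4.49.
Greek yogurt only: max(713/200, 413/198) = 3.565 servings → $4.28.
sunflower seeds + orange with both targets exact would need a negative amount; discard.
sunflower seeds + Greek yogurt with both tight: 1.289 servings and 1.728 servings → $2.98.
orange + Greek yogurt with both tight: 1.201 servings and 1.667 servings → $2.90.
So the least-cost plan costs $2.90.

$2.90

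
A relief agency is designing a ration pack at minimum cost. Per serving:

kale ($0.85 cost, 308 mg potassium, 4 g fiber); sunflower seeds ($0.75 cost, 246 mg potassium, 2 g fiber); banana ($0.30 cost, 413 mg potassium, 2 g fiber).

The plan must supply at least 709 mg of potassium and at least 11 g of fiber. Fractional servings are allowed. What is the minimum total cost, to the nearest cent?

$1.65

kale only: max(709/308, 11/4) = 2.75 servings → $2.34.
sunflower seeds only: max(709/246, 11/2) = 5.5 servings → $4.12.
banana only: max(709/413, 11/2) = 5.5 servings → $1.65.
kale + sunflower seeds with both targets exact would need a negative amount; discard.
kale + banana: intersection lies outside the first quadrant.
sunflower seeds + banana with both targets exact would need a negative amount; discard.
Cheapest feasible corner: $1.65.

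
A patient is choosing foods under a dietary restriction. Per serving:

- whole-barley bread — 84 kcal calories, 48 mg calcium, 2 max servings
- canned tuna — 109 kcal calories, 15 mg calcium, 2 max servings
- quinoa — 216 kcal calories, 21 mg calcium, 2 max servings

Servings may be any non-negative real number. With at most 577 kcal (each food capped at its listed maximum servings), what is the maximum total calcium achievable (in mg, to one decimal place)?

Calcium per kcal: whole-barley bread 0.5714, canned tuna 0.1376, quinoa 0.09722.
Take 2 servings of whole-barley bread: uses 168 kcal, +96.0 mg calcium (running total 96.0 mg).
Take 2 servings of canned tuna: uses 218 kcal, +30.0 mg calcium (running total 126.0 mg).
Take 0.8843 servings of quinoa: uses 191 kcal, +18.6 mg calcium (running total 144.6 mg).
Filling greedily by calcium-per-kcal is optimal for one linear limit, giving 144.6 mg.

144.6 mg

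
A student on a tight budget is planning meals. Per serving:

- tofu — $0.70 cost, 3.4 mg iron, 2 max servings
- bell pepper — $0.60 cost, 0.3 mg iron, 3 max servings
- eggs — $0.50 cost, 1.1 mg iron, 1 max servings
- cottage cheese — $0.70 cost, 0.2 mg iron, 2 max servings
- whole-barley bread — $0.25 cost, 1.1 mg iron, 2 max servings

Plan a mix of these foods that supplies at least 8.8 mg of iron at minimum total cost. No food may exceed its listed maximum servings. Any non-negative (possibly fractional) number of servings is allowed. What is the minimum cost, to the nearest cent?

Cost per mg of iron: tofu $0.2059, whole-barley bread $0.2273, eggs $0.4545, bell pepper $2.0000, cottage cheese $3.5000.
Take 2 servings of tofu: +6.8 mg iron for $1.40 (total $1.40, still need 2.0 mg).
Take 1.818 servings of whole-barley bread: +2.0 mg iron for $0.45 (total $1.85, still need 0.0 mg).
Greedy by cheapest-per-mg is optimal for a single linear constraint, so the minimum cost is $1.85.

$1.85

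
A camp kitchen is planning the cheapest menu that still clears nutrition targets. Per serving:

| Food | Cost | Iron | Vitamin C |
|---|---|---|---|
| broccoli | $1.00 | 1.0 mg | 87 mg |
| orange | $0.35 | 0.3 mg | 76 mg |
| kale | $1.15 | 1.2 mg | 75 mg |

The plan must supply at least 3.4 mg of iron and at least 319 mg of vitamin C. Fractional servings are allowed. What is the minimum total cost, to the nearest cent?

At the optimum either one food covers both requirements or two foods hit both targets exactly; no other combination can be cheaper.
broccoli only: max(3.4/1.0, 319/87) = 3.667 servings → $3.67.
orange only: max(3.4/0.3, 319/76) = 11.33 servings → $3.97.
kale only: max(3.4/1.2, 319/75) = 4.253 servings → $4.89.
broccoli + orange with both tight: 3.261 servings and 0.4649 servings → $3.42.
broccoli + kale: intersection lies outside the first quadrant.
orange + kale with both tight: 1.86 servings and 2.368 servings → $3.37.
The minimum over all feasible corners is $3.37.

$3.37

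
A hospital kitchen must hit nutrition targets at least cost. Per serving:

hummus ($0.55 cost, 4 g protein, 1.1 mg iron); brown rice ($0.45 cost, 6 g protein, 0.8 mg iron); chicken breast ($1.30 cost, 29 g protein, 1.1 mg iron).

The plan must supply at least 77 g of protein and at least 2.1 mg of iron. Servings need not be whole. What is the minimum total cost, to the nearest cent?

$3.45

Check every corner: each single food scaled to meet both minima, and each pair solved so both constraints bind.
hummus only: max(77/4, 2.1/1.1) = 19.25 servings → $10.59.
brown rice only: max(77/6, 2.1/0.8) = 12.83 servings → $5.78.
chicken breast only: max(77/29, 2.1/1.1) = 2.655 servings → $3.45.
hummus + brown rice: the both-tight solution has a negative serving — not a feasible corner.
hummus + chicken breast: intersection lies outside the first quadrant.
brown rice + chicken breast: intersection lies outside the first quadrant.
So the least-cost plan costs $3.45.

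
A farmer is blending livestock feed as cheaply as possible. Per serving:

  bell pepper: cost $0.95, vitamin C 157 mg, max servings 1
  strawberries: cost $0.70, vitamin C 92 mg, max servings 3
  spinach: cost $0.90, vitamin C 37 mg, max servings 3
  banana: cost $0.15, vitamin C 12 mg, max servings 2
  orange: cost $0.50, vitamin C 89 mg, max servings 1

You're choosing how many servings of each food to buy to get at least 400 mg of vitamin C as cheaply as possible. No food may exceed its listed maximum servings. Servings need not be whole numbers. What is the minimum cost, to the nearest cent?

$2.62

Cost per mg of vitamin C: orange $0.0056, bell pepper $0.0061, strawberries $0.0076, banana $0.0125, spinach $0.0243.
Take 1 serving of orange: +89.0 mg vitamin C for $0.50 (total $0.50, still need 311.0 mg).
Take 1 serving of bell pepper: +157.0 mg vitamin C for $0.95 (total $1.45, still need 154.0 mg).
Take 1.674 servings of strawberries: +154.0 mg vitamin C for $1.17 (total $2.62, still need 0.0 mg).
Greedy by cheapest-per-mg is optimal for a single linear constraint, so the minimum cost is $2.62.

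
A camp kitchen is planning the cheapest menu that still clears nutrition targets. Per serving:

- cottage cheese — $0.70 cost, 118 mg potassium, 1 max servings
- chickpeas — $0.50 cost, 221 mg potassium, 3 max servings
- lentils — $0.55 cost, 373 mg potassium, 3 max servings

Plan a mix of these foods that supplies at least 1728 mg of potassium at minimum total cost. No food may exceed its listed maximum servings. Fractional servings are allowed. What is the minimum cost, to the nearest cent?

Cost per mg of potassium: lentils $0.0015, chickpeas $0.0023, cottage cheese $0.0059.
Take 3 servings of lentils: +1119.0 mg potassium for $1.65 (total $1.65, still need 609.0 mg).
Take 2.756 servings of chickpeas: +609.0 mg potassium for $1.38 (total $3.03, still need 0.0 mg).
Greedy by cheapest-per-mg is optimal for a single linear constraint, so the minimum cost is $3.03.

$3.03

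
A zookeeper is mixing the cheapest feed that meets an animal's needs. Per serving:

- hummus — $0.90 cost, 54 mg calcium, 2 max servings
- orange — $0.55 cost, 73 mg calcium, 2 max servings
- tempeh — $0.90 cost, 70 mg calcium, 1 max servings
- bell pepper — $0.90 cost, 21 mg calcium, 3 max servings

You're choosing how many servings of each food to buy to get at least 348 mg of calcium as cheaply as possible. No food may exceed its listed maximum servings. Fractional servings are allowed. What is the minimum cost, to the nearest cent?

$4.83

Cost per mg of calcium: orange $0.0075, tempeh $0.0129, hummus $0.0167, bell pepper $0.0429.
Take 2 servings of orange: +146.0 mg calcium for $1.10 (total $1.10, still need 202.0 mg).
Take 1 serving of tempeh: +70.0 mg calcium for $0.90 (total $2.00, still need 132.0 mg).
Take 2 servings of hummus: +108.0 mg calcium for $1.80 (total $3.80, still need 24.0 mg).
Take 1.143 servings of bell pepper: +24.0 mg calcium for $1.03 (total $4.83, still need 0.0 mg).
Greedy by cheapest-per-mg is optimal for a single linear constraint, so the minimum cost is $4.83.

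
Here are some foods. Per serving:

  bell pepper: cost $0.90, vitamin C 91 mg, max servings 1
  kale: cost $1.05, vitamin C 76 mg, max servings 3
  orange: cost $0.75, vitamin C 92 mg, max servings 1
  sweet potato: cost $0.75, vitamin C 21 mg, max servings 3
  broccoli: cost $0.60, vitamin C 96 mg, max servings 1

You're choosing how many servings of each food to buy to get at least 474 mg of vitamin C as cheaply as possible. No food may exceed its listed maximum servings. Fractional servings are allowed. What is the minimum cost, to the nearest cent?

$4.94

Cost per mg of vitamin C: broccoli $0.0063, orange $0.0082, bell pepper $0.0099, kale $0.0138, sweet potato $0.0357.
Take 1 serving of broccoli: +96.0 mg vitamin C for $0.60 (total $0.60, still need 378.0 mg).
Take 1 serving of orange: +92.0 mg vitamin C for $0.75 (total $1.35, still need 286.0 mg).
Take 1 serving of bell pepper: +91.0 mg vitamin C for $0.90 (total $2.25, still need 195.0 mg).
Take 2.566 servings of kale: +195.0 mg vitamin C for $2.69 (total $4.94, still need 0.0 mg).
Filling from the cheapest source first is optimal under one linear minimum: $4.94.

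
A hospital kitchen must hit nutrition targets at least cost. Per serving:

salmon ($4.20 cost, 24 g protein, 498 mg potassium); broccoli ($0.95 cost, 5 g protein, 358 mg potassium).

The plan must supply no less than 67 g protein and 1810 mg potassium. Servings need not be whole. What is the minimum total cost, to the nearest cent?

For a min-cost LP with two ≥-constraints, a basic feasible solution has at most two positive variables.
salmon only: max(67/24, 1810/498) = 3.635 servings → $15.27.
broccoli only: max(67/5, 1810/358) = 13.4 servings → $12.73.
salmon + broccoli with both tight: 2.448 servings and 1.651 servings → $11.85.
So the least-cost plan costs $11.85.

$11.85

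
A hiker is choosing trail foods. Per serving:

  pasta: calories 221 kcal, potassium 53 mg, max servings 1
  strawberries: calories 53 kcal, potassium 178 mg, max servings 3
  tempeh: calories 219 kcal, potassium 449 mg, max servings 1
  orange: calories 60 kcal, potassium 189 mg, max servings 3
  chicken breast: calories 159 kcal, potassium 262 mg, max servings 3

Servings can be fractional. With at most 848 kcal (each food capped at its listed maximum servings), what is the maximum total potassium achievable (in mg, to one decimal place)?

Potassium per kcal: strawberries 3.358, orange 3.15, tempeh 2.05, chicken breast 1.648, pasta 0.2398.
Take 3 servings of strawberries: uses 159 kcal, +534.0 mg potassium (running total 534.0 mg).
Take 3 servings of orange: uses 180 kcal, +567.0 mg potassium (running total 1101.0 mg).
Take 1 serving of tempeh: uses 219 kcal, +449.0 mg potassium (running total 1550.0 mg).
Take 1.824 servings of chicken breast: uses 290 kcal, +477.9 mg potassium (running total 2027.9 mg).
Filling greedily by potassium-per-kcal is optimal for one linear limit, giving 2027.9 mg.

2027.9 mg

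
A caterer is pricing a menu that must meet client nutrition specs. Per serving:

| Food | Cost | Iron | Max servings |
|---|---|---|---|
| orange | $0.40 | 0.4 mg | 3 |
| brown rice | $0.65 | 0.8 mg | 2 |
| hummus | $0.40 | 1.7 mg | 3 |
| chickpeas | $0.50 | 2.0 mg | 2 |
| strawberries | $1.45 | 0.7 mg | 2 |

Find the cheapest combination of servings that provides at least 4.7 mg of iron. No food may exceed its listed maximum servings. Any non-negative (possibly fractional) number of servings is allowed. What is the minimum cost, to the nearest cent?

$1.11

Cost per mg of iron: hummus $0.2353, chickpeas $0.2500, brown rice $0.8125, orange $1.0000, strawberries $2.0714.
Take 2.765 servings of hummus: +4.7 mg iron for $1.11 (total $1.11, still need 0.0 mg).
Filling from the cheapest source first is optimal under one linear minimum: $1.11.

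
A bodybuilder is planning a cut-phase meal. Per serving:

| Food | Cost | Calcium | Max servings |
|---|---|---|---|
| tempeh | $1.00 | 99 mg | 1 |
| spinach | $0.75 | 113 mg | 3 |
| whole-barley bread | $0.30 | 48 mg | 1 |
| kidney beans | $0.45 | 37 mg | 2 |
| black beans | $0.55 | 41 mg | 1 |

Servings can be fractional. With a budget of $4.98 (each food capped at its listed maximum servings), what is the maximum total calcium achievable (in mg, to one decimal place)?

599.5 mg

Calcium per dollar: whole-barley bread 160, spinach 150.7, tempeh 99, kidney beans 82.22, black beans 74.55.
Take 1 serving of whole-barley bread: spends $0.30, +48.0 mg calcium (running total 48.0 mg).
Take 3 servings of spinach: spends $2.25, +339.0 mg calcium (running total 387.0 mg).
Take 1 serving of tempeh: spends $1.00, +99.0 mg calcium (running total 486.0 mg).
Take 2 servings of kidney beans: spends $0.90, +74.0 mg calcium (running total 560.0 mg).
Take 0.9636 servings of black beans: spends $0.53, +39.5 mg calcium (running total 599.5 mg).
Filling greedily by calcium-per-dollar is optimal for one linear limit, giving 599.5 mg.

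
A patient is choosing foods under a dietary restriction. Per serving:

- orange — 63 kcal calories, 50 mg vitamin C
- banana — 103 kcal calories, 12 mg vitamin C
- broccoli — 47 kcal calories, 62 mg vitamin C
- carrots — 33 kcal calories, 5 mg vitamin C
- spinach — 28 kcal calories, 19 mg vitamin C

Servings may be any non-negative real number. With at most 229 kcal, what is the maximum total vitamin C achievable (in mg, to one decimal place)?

302.1 mg

Vitamin C per kcal: broccoli 1.319, orange 0.7937, spinach 0.6786, carrots 0.1515, banana 0.1165.
With no serving limits, spend the whole calories allowance on broccoli: 229 kcal / 47 kcal × 62 mg = 302.1 mg.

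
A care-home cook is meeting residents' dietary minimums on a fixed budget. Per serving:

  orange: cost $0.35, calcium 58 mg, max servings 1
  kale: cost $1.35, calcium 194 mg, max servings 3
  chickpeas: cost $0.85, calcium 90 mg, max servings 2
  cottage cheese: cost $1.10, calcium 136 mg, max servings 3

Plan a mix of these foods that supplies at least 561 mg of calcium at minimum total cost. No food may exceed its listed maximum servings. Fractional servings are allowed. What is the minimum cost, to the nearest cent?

$3.85

Cost per mg of calcium: orange $0.0060, kale $0.0070, cottage cheese $0.0081, chickpeas $0.0094.
Take 1 serving of orange: +58.0 mg calcium for $0.35 (total $0.35, still need 503.0 mg).
Take 2.593 servings of kale: +503.0 mg calcium for $3.50 (total $3.85, still need 0.0 mg).
Greedy by cheapest-per-mg is optimal for a single linear constraint, so the minimum cost is $3.85.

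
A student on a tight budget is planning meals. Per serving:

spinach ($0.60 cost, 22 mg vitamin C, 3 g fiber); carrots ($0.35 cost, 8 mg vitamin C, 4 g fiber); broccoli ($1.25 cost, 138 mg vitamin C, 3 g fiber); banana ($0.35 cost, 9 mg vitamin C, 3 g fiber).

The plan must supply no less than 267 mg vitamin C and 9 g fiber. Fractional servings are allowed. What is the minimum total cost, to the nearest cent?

$2.65

With two linear requirements the optimum uses one or two foods; enumerate the corners.
spinach only: max(267/22, 9/3) = 12.14 servings → $7.28.
carrots only: max(267/8, 9/4) = 33.38 servings → $11.68.
broccoli only: max(267/138, 9/3) = 3 servings → $3.75.
banana only: max(267/9, 9/3) = 29.67 servings → $10.38.
spinach + carrots: the both-tight solution has a negative serving — not a feasible corner.
spinach + broccoli with both tight: 1.267 servings and 1.733 servings → $2.93.
spinach + banana: the both-tight solution has a negative serving — not a feasible corner.
carrots + broccoli with both tight: 0.8352 servings and 1.886 servings → $2.65.
carrots + banana with both targets exact would need a negative amount; discard.
broccoli + banana with both tight: 1.86 servings and 1.14 servings → $2.72.
The minimum over all feasible corners is $2.65.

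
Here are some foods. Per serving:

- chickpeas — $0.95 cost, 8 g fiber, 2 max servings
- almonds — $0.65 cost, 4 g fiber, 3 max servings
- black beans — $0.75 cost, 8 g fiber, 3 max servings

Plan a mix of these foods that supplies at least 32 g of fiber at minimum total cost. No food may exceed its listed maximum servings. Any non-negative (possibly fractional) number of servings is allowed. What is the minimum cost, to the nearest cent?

$3.20

Cost per g of fiber: black beans $0.0938, chickpeas $0.1187, almonds $0.1625.
Take 3 servings of black beans: +24.0 g fiber for $2.25 (total $2.25, still need 8.0 g).
Take 1 serving of chickpeas: +8.0 g fiber for $0.95 (total $3.20, still need 0.0 g).
Filling from the cheapest source first is optimal under one linear minimum: $3.20.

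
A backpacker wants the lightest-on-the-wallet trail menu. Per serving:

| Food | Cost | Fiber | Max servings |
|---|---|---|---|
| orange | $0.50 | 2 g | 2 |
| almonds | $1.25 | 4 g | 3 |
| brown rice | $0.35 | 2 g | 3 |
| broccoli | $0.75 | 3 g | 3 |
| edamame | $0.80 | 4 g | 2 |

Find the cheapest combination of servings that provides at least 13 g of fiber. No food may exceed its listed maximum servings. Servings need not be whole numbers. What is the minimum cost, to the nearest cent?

$2.45

Cost per g of fiber: brown rice $0.1750, edamame $0.2000, orange $0.2500, broccoli $0.2500, almonds $0.3125.
Take 3 servings of brown rice: +6.0 g fiber for $1.05 (total $1.05, still need 7.0 g).
Take 1.75 servings of edamame: +7.0 g fiber for $1.40 (total $2.45, still need 0.0 g).
Greedy by cheapest-per-g is optimal for a single linear constraint, so the minimum cost is $2.45.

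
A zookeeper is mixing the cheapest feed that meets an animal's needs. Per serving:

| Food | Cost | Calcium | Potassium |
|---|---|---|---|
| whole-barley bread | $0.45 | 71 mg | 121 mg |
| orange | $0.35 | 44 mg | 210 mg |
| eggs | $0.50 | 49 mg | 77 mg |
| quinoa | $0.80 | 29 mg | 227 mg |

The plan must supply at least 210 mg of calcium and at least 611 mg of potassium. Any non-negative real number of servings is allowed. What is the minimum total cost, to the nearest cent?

Check every corner: each single food scaled to meet both minima, and each pair solved so both constraints bind.
whole-barley bread only: max(210/71, 611/121) = 5.05 servings → $2.27.
orange only: max(210/44, 611/210) = 4.773 servings → $1.67.
eggs only: max(210/49, 611/77) = 7.935 servings → $3.97.
quinoa only: max(210/29, 611/227) = 7.241 servings → $5.79.
whole-barley bread + orange with both tight: 1.796 servings and 1.875 servings → $1.46.
whole-barley bread + eggs with both targets exact would need a negative amount; discard.
whole-barley bread + quinoa with both tight: 2.376 servings and 1.425 servings → $2.21.
orange + eggs with both tight: 1.995 servings and 2.494 servings → $1.95.
orange + quinoa: the both-tight solution has a negative serving — not a feasible corner.
eggs + quinoa with both tight: 3.369 servings and 1.549 servings → $2.92.
The minimum over all feasible corners is $1.46.

$1.46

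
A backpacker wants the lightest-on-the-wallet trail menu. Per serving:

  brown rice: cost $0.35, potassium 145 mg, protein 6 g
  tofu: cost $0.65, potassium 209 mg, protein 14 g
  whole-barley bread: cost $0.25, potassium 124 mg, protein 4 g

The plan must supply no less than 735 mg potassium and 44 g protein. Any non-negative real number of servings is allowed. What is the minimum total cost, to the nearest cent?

Check every corner: each single food scaled to meet both minima, and each pair solved so both constraints bind.
brown rice only: max(735/145, 44/6) = 7.333 servings → $2.57.
tofu only: max(735/209, 44/14) = 3.517 servings → $2.29.
whole-barley bread only: max(735/124, 44/4) = 11 servings → $2.75.
brown rice + tofu with both tight: 1.41 servings and 2.539 servings → $2.14.
brown rice + whole-barley bread: the both-tight solution has a negative serving — not a feasible corner.
tofu + whole-barley bread with both tight: 2.796 servings and 1.216 servings → $2.12.
The minimum over all feasible corners is $2.12.

$2.12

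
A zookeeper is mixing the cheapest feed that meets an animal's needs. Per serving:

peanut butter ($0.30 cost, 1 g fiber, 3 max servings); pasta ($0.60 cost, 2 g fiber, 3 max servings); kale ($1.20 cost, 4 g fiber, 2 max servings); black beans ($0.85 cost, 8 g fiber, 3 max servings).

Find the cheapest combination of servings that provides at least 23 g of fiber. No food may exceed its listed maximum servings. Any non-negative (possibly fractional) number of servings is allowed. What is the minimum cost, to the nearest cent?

Cost per g of fiber: black beans $0.1062, peanut butter $0.3000, pasta $0.3000, kale $0.3000.
Take 2.875 servings of black beans: +23.0 g fiber for $2.44 (total $2.44, still need 0.0 g).
Filling from the cheapest source first is optimal under one linear minimum: $2.44.

$2.44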